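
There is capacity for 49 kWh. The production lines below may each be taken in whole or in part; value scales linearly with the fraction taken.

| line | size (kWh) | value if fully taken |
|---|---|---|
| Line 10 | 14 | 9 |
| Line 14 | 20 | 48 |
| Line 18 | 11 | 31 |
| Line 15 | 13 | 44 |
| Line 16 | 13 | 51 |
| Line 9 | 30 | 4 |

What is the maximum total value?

Best value per unit of size first: Line 16 51/13≈3.92, Line 15 44/13≈3.38, Line 18 31/11≈2.82, Line 14 48/20≈2.4, Line 10 9/14≈0.643, Line 9 4/30≈0.133.
Take all of Line 16 (13 kWh, value 51) ; 36 kWh left.
All 13 kWh of Line 15 fit (value 44) ; 23 remain.
All 11 kWh of Line 18 fit (value 31) ; 12 remain.
Only 12 kWh remain; take 12/20 of Line 14 for value 48×12/20 = 28.8.
Total value = 154.8.

154.8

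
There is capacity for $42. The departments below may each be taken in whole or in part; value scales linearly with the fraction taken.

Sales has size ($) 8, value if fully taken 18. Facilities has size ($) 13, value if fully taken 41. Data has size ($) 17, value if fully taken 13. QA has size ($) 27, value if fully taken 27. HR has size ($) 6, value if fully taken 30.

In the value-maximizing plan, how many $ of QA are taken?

Best value per unit of size first: HR 30/6≈5, Facilities 41/13≈3.15, Sales 18/8≈2.25, QA 27/27≈1, Data 13/17≈0.765.
Take all of HR (6 $, value 30) — 36 $ left.
Facilities: take in full, 13 $ for value 41 — 23 left.
Take all of Sales (8 $, value 18) — 15 $ left.
15 $ left: a 15/27 share of QA gives 27×15/27 = 15.

15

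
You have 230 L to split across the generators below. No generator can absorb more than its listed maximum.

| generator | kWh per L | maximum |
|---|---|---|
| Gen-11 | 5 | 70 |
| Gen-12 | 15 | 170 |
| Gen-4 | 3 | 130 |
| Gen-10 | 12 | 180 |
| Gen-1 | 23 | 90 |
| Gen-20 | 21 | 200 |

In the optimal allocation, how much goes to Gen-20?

Rank by kWh per L: Gen-1 23 > Gen-20 21 > Gen-12 15 > Gen-10 12 > Gen-11 5 > Gen-4 3.
Gen-1 takes 90 to reach its cap of 90 — 140 left.
Gen-20 has room for 200 but only 140 remain, so it gets 140.

140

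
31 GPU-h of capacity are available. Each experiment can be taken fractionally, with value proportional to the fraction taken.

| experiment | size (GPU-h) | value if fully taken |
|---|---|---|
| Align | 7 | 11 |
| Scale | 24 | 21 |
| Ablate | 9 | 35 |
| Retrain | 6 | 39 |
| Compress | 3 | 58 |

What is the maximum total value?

148.25

Sort by value density: Compress 58/3≈19.3, Retrain 39/6≈6.5, Ablate 35/9≈3.89, Align 11/7≈1.57, Scale 21/24≈0.875.
Compress: take in full, 3 GPU-h for value 58 → 28 left.
Retrain: take in full, 6 GPU-h for value 39 → 22 left.
Take all of Ablate (9 GPU-h, value 35) → 13 GPU-h left.
All 7 GPU-h of Align fit (value 11) → 6 remain.
Fill the last 6 GPU-h with part of Scale: 6/24 of it earns 5.25.
Total value = 148.25.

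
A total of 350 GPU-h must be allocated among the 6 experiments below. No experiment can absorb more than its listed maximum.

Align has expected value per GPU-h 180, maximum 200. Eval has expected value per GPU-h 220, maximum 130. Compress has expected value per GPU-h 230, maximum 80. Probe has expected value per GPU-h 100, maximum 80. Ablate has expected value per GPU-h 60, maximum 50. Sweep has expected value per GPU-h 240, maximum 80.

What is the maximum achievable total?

Rank by expected value per GPU-h: Sweep 240 > Compress 230 > Eval 220 > Align 180 > Probe 100 > Ablate 60.
Give Sweep 80 to hit its cap of 80 — 270 left.
Compress: +80 to 80 (cap) — 190 left.
Eval: +130 to 130 (cap) — 60 left.
Align: +60 (room for 200) → 60. Pool exhausted.
Total = 180×60 + 220×130 + 230×80 + 240×80 = 77000.

77000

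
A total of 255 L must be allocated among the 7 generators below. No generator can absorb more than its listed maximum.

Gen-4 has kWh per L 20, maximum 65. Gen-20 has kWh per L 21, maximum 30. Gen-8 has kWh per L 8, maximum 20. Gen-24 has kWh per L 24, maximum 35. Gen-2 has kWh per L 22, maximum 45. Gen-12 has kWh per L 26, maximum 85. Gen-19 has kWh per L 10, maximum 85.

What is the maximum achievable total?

Highest kWh per L first: Gen-12 26 > Gen-24 24 > Gen-2 22 > Gen-20 21 > Gen-4 20 > Gen-19 10 > Gen-8 8.
Give Gen-12 85 to hit its cap of 85 ; 170 left.
Give Gen-24 35 to hit its cap of 35 ; 135 left.
Gen-2 takes 45 to reach its cap of 45 ; 90 left.
Gen-20 takes 30 to reach its cap of 30 ; 60 left.
Only 60 left; Gen-4 takes them to reach 60.
Total = 20×60 + 21×30 + 24×35 + 22×45 + 26×85 = 5870.

5870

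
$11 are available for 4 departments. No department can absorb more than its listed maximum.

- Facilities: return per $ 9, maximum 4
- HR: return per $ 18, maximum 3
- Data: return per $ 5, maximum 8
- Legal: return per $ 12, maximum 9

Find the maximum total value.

150

Rank by return per $: HR 18 > Legal 12 > Facilities 9 > Data 5.
HR: +3 to 3 (cap) → 8 left.
Legal: +8 (room for 9) → 8. Pool exhausted.
Total = 18×3 + 12×8 = 150.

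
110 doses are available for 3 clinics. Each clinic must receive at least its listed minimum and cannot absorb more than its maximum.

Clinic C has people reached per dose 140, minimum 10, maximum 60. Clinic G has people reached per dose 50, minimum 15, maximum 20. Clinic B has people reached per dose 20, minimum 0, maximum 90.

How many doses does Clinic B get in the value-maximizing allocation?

Meeting every minimum uses 10+15+0 = 25 doses, leaving 85.
Highest people reached per dose first: Clinic C 140 > Clinic G 50 > Clinic B 20.
Clinic C takes 50 more to reach its cap of 60 — 35 left.
Give Clinic G 5 more to hit its cap of 20 — 30 left.
Clinic B has room for 90 more but only 30 remain, so it gets 30.

30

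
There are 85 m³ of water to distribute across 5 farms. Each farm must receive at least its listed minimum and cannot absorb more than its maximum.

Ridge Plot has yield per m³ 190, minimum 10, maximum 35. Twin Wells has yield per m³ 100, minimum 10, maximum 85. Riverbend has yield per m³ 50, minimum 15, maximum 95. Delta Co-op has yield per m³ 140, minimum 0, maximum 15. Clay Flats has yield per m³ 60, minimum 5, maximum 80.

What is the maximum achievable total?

Meeting every minimum uses 10+10+15+0+5 = 40 m³, leaving 45.
Highest yield per m³ first: Ridge Plot 190 > Delta Co-op 140 > Twin Wells 100 > Clay Flats 60 > Riverbend 50.
Ridge Plot: +25 to 35 (cap) ; 20 left.
Delta Co-op takes 15 more to reach its cap of 15 ; 5 left.
Twin Wells: +5 (room for 75) → 15. Pool exhausted.
Total = 190×35 + 100×15 + 50×15 + 140×15 + 60×5 = 11300.

11300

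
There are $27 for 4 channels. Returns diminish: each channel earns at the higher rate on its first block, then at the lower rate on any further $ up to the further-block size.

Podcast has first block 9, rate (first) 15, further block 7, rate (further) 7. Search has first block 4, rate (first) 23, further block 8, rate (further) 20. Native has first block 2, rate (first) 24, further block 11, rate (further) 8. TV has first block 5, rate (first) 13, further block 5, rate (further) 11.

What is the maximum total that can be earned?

487

Rank every tier by rate: Native/T1 24 > Search/T1 23 > Search/T2 20 > Podcast/T1 15 > TV/T1 13 > TV/T2 11 > Native/T2 8 > Podcast/T2 7.
Fill Native T1 block (2 at 24) ; 25 left.
Search/T1 (23): +4 ; 21 left.
Fill Search T2 block (8 at 20) ; 13 left.
Podcast T1 at 15: fill all 9 ; 4 left.
4 remain; put them into TV T1 at 13.
Total = 24×2 + 23×4 + 20×8 + 15×9 + 13×4 = 487.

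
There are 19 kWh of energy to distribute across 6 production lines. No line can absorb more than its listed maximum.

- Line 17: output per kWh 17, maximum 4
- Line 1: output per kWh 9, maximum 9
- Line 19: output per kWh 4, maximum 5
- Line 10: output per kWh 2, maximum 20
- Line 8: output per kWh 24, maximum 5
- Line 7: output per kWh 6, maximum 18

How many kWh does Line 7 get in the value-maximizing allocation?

Highest output per kWh first: Line 8 24 > Line 17 17 > Line 1 9 > Line 7 6 > Line 19 4 > Line 10 2.
Give Line 8 5 to hit its cap of 5 → 14 left.
Give Line 17 4 to hit its cap of 4 → 10 left.
Line 1 takes 9 to reach its cap of 9 → 1 left.
Line 7 has room for 18 but only 1 remain, so it gets 1.

1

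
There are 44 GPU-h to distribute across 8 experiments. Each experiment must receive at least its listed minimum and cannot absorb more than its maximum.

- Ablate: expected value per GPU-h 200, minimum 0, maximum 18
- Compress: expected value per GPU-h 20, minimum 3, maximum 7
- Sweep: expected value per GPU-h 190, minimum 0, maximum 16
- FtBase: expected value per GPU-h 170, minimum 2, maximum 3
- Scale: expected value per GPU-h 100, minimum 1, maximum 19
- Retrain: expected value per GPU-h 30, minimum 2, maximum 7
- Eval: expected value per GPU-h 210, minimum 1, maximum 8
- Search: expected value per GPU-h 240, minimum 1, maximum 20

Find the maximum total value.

8640

Meeting every minimum uses 0+3+0+2+1+2+1+1 = 10 GPU-h, leaving 34.
Highest expected value per GPU-h first: Search 240 > Eval 210 > Ablate 200 > Sweep 190 > FtBase 170 > Scale 100 > Retrain 30 > Compress 20.
Give Search 19 more to hit its cap of 20 ; 15 left.
Eval: +7 to 8 (cap) ; 8 left.
Only 8 left; Ablate takes them to reach 8.
Total = 200×8 + 20×3 + 170×2 + 100×1 + 30×2 + 210×8 + 240×20 = 8640.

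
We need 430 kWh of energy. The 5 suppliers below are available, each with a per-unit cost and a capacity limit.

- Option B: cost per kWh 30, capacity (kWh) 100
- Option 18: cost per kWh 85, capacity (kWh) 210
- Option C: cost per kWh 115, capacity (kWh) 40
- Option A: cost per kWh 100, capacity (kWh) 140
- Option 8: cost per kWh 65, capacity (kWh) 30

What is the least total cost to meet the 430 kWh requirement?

Cheapest first:
Option B (30): use full 100 → 330 kWh to go.
Take 30 from Option 8 at 65 → need 300 more.
Take 210 from Option 18 at 85 → need 90 more.
Option A at 100: take 90 of its 140 → requirement met.
Option C: unused.
Cost = 100×30 + 30×65 + 210×85 + 90×100 = 31800.

31800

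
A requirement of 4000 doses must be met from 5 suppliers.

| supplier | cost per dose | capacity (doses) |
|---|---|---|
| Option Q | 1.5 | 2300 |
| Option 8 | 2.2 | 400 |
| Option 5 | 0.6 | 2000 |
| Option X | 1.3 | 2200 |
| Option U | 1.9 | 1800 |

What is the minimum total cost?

Cheapest first:
Option 5 at 0.6: take all 2000 doses → 2000 still needed.
Option X (1.3): take the remaining 2000 → done.
Option Q, Option U, Option 8: unused.
Cost = 2000×0.6 + 2000×1.3 = 3800.

3800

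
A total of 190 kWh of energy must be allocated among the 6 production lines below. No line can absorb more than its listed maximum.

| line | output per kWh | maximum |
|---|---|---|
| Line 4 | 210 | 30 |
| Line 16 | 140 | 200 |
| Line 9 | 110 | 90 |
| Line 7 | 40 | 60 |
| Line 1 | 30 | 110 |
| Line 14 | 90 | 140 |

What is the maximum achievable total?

Order the production lines by output per kWh: Line 4 210 > Line 16 140 > Line 9 110 > Line 14 90 > Line 7 40 > Line 1 30.
Give Line 4 30 to hit its cap of 30 ; 160 left.
Line 16 has room for 200 but only 160 remain, so it gets 160.
Total = 210×30 + 140×160 = 28700.

28700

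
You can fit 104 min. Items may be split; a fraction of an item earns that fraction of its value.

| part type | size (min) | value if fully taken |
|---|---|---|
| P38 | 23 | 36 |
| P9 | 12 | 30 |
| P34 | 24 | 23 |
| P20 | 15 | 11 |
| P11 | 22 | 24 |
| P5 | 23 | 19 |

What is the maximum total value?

132

Best value per unit of size first: P9 30/12≈2.5, P38 36/23≈1.57, P11 24/22≈1.09, P34 23/24≈0.958, P5 19/23≈0.826, P20 11/15≈0.733.
All 12 min of P9 fit (value 30) — 92 remain.
All 23 min of P38 fit (value 36) — 69 remain.
P11: take in full, 22 min for value 24 — 47 left.
Take all of P34 (24 min, value 23) — 23 min left.
All 23 min of P5 fit (value 19) — 0 remain.
Total value = 132.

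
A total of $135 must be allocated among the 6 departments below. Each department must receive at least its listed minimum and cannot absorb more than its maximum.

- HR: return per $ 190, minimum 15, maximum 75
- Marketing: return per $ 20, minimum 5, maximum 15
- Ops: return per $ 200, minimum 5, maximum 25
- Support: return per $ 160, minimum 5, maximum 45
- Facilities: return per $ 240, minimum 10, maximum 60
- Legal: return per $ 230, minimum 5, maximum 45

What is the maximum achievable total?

29500

Meeting every minimum uses 15+5+5+5+10+5 = 45 $, leaving 90.
Rank by return per $: Facilities 240 > Legal 230 > Ops 200 > HR 190 > Support 160 > Marketing 20.
Facilities: +50 to 60 (cap) ; 40 left.
Give Legal 40 more to hit its cap of 45 ; 0 left.
Total = 190×15 + 20×5 + 200×5 + 160×5 + 240×60 + 230×45 = 29500.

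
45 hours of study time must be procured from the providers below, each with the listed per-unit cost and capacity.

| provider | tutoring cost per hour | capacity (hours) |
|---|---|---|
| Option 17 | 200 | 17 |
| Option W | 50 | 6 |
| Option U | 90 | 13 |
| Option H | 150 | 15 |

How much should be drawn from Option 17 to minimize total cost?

Cheapest first:
Take 6 from Option W at 50 → need 39 more.
Option U at 90: take all 13 hours → 26 still needed.
Option H at 150: take all 15 hours → 11 still needed.
Option 17 (200): take the remaining 11 → done.

11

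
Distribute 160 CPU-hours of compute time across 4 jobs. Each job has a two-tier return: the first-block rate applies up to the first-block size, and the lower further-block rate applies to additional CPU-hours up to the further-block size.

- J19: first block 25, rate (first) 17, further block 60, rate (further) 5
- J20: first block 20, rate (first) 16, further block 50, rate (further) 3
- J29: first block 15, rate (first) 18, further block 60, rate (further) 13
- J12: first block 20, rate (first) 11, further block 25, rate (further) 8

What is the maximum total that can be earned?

2175

Rank every tier by rate: J29/T1 18 > J19/T1 17 > J20/T1 16 > J29/T2 13 > J12/T1 11 > J12/T2 8 > J19/T2 5 > J20/T2 3.
J29/T1 (18): +15 ; 145 left.
J19/T1 (17): +25 ; 120 left.
J20/T1 (16): +20 ; 100 left.
Fill J29 T2 block (60 at 13) ; 40 left.
J12/T1 (11): +20 ; 20 left.
J12/T2: +20 of 25 at 8; pool empty.
Total = 18×15 + 17×25 + 16×20 + 13×60 + 11×20 + 8×20 = 2175.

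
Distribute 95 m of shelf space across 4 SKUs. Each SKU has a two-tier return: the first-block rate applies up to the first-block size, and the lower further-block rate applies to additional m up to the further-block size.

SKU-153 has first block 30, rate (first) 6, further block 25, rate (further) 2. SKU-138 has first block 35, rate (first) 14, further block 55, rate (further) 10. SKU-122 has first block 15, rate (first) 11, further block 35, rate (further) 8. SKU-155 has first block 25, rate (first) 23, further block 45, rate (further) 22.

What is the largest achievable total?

1915

Order all 8 blocks by rate: SKU-155/T1 23 > SKU-155/T2 22 > SKU-138/T1 14 > SKU-122/T1 11 > SKU-138/T2 10 > SKU-122/T2 8 > SKU-153/T1 6 > SKU-153/T2 2.
SKU-155 T1 at 23: fill all 25 — 70 left.
SKU-155 T2 at 22: fill all 45 — 25 left.
25 remain; put them into SKU-138 T1 at 14.
Total = 23×25 + 22×45 + 14×25 = 1915.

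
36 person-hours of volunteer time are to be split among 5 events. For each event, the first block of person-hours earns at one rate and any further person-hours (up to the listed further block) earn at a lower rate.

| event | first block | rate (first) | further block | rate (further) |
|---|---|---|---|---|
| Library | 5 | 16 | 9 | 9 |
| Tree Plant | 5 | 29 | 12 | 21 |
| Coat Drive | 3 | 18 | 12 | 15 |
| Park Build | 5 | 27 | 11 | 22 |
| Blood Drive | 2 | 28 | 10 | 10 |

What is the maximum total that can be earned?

848

Order all 10 blocks by rate: Tree Plant/tier1 29 > Blood Drive/tier1 28 > Park Build/tier1 27 > Park Build/tier2 22 > Tree Plant/tier2 21 > Coat Drive/tier1 18 > Library/tier1 16 > Coat Drive/tier2 15 > Blood Drive/tier2 10 > Library/tier2 9.
Tree Plant/tier1 (29): +5 → 31 left.
Blood Drive tier1 at 28: fill all 2 → 29 left.
Park Build tier1 at 27: fill all 5 → 24 left.
Park Build tier2 at 22: fill all 11 → 13 left.
Tree Plant/tier2 (21): +12 → 1 left.
Coat Drive/tier1: +1 of 3 at 18; pool empty.
Total = 29×5 + 28×2 + 27×5 + 22×11 + 21×12 + 18×1 = 848.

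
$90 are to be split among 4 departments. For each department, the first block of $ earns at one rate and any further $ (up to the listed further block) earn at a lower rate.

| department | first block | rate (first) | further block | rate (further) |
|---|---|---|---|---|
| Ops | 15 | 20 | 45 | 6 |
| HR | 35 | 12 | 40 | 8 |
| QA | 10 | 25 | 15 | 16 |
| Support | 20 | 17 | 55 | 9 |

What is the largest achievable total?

1490

Order all 8 blocks by rate: QA/tier1 25 > Ops/tier1 20 > Support/tier1 17 > QA/tier2 16 > HR/tier1 12 > Support/tier2 9 > HR/tier2 8 > Ops/tier2 6.
Fill QA tier1 block (10 at 25) ; 80 left.
Ops/tier1 (20): +15 ; 65 left.
Support tier1 at 17: fill all 20 ; 45 left.
Fill QA tier2 block (15 at 16) ; 30 left.
HR/tier1: +30 of 35 at 12; pool empty.
Total = 25×10 + 20×15 + 17×20 + 16×15 + 12×30 = 1490.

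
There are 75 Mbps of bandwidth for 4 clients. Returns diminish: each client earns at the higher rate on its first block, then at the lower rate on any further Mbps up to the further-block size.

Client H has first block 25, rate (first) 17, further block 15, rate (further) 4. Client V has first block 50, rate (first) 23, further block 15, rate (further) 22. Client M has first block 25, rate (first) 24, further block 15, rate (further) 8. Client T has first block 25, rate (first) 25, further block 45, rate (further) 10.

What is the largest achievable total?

Treat each block as its own option and order by rate: Client T/tier1 25 > Client M/tier1 24 > Client V/tier1 23 > Client V/tier2 22 > Client H/tier1 17 > Client T/tier2 10 > Client M/tier2 8 > Client H/tier2 4.
Fill Client T tier1 block (25 at 25) ; 50 left.
Client M tier1 at 24: fill all 25 ; 25 left.
25 remain; put them into Client V tier1 at 23.
Total = 25×25 + 24×25 + 23×25 = 1800.

1800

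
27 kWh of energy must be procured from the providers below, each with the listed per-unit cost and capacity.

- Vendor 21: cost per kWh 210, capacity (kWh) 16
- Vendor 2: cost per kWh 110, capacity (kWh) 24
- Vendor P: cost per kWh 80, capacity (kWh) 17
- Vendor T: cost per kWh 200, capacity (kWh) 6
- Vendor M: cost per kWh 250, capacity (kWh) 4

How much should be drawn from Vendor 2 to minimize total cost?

10

Cheapest first:
Take 17 from Vendor P at 80 — need 10 more.
Vendor 2 at 110: take 10 of its 24 — requirement met.
Vendor T, Vendor 21, Vendor M: unused.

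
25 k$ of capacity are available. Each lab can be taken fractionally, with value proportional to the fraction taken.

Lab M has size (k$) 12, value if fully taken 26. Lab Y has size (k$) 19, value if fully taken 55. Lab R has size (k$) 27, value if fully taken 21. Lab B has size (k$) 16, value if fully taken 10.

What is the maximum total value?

68

Best value per unit of size first: Lab Y 55/19≈2.89, Lab M 26/12≈2.17, Lab R 21/27≈0.778, Lab B 10/16≈0.625.
All 19 k$ of Lab Y fit (value 55) ; 6 remain.
6 k$ left: a 6/12 share of Lab M gives 26×6/12 = 13.
Total value = 68.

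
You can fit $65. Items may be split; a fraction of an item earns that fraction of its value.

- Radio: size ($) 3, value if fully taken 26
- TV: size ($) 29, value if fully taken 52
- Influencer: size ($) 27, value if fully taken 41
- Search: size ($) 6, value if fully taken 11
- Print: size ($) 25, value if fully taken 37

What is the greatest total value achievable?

Rank by value-to-size ratio: Radio 26/3≈8.67, Search 11/6≈1.83, TV 52/29≈1.79, Influencer 41/27≈1.52, Print 37/25≈1.48.
Take all of Radio (3 $, value 26) — 62 $ left.
Search: take in full, 6 $ for value 11 — 56 left.
Take all of TV (29 $, value 52) — 27 $ left.
Influencer: take in full, 27 $ for value 41 — 0 left.
Total value = 130.

130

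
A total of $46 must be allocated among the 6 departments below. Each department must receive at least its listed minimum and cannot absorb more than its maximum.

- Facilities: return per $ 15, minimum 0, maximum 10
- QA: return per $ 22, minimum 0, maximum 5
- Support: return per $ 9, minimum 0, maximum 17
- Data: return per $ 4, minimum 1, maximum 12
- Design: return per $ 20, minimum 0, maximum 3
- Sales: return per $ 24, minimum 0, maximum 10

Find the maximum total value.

717

Meeting every minimum uses 0+0+0+1+0+0 = 1 $, leaving 45.
Rank by return per $: Sales 24 > QA 22 > Design 20 > Facilities 15 > Support 9 > Data 4.
Give Sales 10 more to hit its cap of 10 → 35 left.
QA takes 5 more to reach its cap of 5 → 30 left.
Give Design 3 more to hit its cap of 3 → 27 left.
Facilities takes 10 more to reach its cap of 10 → 17 left.
Support takes 17 more to reach its cap of 17 → 0 left.
Total = 15×10 + 22×5 + 9×17 + 4×1 + 20×3 + 24×10 = 717.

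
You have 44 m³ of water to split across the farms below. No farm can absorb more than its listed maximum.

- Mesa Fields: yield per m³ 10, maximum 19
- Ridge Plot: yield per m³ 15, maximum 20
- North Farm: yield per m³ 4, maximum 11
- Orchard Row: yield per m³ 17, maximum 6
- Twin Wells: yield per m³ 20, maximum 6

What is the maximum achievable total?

Order the farms by yield per m³: Twin Wells 20 > Orchard Row 17 > Ridge Plot 15 > Mesa Fields 10 > North Farm 4.
Twin Wells: +6 to 6 (cap) ; 38 left.
Orchard Row: +6 to 6 (cap) ; 32 left.
Ridge Plot: +20 to 20 (cap) ; 12 left.
Mesa Fields has room for 19 but only 12 remain, so it gets 12.
Total = 10×12 + 15×20 + 17×6 + 20×6 = 642.

642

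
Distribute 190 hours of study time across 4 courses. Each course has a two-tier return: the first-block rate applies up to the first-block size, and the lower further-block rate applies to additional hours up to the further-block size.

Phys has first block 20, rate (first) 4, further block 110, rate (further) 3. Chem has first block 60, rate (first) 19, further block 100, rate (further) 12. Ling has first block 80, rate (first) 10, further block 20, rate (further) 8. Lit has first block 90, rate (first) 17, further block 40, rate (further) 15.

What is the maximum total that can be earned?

Rank every tier by rate: Chem/first 19 > Lit/first 17 > Lit/second 15 > Chem/second 12 > Ling/first 10 > Ling/second 8 > Phys/first 4 > Phys/second 3.
Fill Chem first block (60 at 19) → 130 left.
Fill Lit first block (90 at 17) → 40 left.
Lit/second (15): +40 → 0 left.
Total = 19×60 + 17×90 + 15×40 = 3270.

3270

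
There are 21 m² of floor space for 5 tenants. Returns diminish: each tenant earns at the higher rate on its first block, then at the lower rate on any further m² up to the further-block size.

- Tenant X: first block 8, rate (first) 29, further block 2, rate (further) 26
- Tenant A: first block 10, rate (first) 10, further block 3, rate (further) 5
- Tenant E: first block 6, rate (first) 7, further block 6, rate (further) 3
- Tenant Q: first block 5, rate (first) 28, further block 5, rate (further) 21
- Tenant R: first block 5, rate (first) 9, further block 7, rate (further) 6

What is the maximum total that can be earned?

539

Order all 10 blocks by rate: Tenant X/T1 29 > Tenant Q/T1 28 > Tenant X/T2 26 > Tenant Q/T2 21 > Tenant A/T1 10 > Tenant R/T1 9 > Tenant E/T1 7 > Tenant R/T2 6 > Tenant A/T2 5 > Tenant E/T2 3.
Tenant X/T1 (29): +8 ; 13 left.
Fill Tenant Q T1 block (5 at 28) ; 8 left.
Fill Tenant X T2 block (2 at 26) ; 6 left.
Tenant Q/T2 (21): +5 ; 1 left.
1 remain; put them into Tenant A T1 at 10.
Total = 29×8 + 28×5 + 26×2 + 21×5 + 10×1 = 539.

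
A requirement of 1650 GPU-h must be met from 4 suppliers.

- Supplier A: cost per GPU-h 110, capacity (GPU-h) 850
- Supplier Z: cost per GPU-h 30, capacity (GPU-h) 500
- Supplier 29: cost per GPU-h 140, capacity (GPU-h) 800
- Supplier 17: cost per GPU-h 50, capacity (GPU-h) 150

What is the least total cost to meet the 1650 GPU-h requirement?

137000

Cheapest first:
Take 500 from Supplier Z at 30 — need 1150 more.
Supplier 17 at 50: take all 150 GPU-h — 1000 still needed.
Supplier A (110): use full 850 — 150 GPU-h to go.
Take 150 from Supplier 29 at 140 to finish.
Cost = 500×30 + 150×50 + 850×110 + 150×140 = 137000.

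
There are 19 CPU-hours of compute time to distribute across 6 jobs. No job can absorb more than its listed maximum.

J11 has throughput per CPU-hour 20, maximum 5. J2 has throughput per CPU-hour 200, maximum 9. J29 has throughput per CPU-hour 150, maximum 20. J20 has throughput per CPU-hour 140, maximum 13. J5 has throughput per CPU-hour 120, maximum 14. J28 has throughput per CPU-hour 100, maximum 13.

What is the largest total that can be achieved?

3300

Highest throughput per CPU-hour first: J2 200 > J29 150 > J20 140 > J5 120 > J28 100 > J11 20.
J2: +9 to 9 (cap) ; 10 left.
J29 has room for 20 but only 10 remain, so it gets 10.
Total = 200×9 + 150×10 = 3300.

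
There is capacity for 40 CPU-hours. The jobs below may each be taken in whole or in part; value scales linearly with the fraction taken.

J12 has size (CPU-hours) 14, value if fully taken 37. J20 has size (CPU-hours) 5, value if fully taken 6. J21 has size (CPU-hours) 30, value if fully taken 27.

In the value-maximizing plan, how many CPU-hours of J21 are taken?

21

Best value per unit of size first: J12 37/14≈2.64, J20 6/5≈1.2, J21 27/30≈0.9.
All 14 CPU-hours of J12 fit (value 37) → 26 remain.
Take all of J20 (5 CPU-hours, value 6) → 21 CPU-hours left.
21 CPU-hours left: a 21/30 share of J21 gives 27×21/30 = 18.9.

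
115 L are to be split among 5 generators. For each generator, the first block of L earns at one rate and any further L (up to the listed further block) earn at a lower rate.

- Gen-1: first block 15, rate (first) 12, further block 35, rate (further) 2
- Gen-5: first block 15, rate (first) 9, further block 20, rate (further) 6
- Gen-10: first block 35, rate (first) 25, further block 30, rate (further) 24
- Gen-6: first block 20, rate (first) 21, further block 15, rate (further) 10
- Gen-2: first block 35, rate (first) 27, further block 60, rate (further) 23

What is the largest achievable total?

2885

Rank every tier by rate: Gen-2/tier1 27 > Gen-10/tier1 25 > Gen-10/tier2 24 > Gen-2/tier2 23 > Gen-6/tier1 21 > Gen-1/tier1 12 > Gen-6/tier2 10 > Gen-5/tier1 9 > Gen-5/tier2 6 > Gen-1/tier2 2.
Gen-2 tier1 at 27: fill all 35 ; 80 left.
Gen-10 tier1 at 25: fill all 35 ; 45 left.
Gen-10/tier2 (24): +30 ; 15 left.
Gen-2/tier2: +15 of 60 at 23; pool empty.
Total = 27×35 + 25×35 + 24×30 + 23×15 = 2885.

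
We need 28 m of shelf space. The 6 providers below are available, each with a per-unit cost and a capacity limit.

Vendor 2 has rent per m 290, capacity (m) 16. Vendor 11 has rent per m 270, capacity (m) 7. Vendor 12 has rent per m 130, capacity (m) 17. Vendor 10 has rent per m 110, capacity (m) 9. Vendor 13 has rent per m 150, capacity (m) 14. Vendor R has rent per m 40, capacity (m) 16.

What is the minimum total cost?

Use providers in increasing cost order.
Take 16 from Vendor R at 40 → need 12 more.
Take 9 from Vendor 10 at 110 → need 3 more.
Vendor 12 at 130: take 3 of its 17 → requirement met.
Vendor 13, Vendor 11, Vendor 2: unused.
Cost = 16×40 + 9×110 + 3×130 = 2020.

2020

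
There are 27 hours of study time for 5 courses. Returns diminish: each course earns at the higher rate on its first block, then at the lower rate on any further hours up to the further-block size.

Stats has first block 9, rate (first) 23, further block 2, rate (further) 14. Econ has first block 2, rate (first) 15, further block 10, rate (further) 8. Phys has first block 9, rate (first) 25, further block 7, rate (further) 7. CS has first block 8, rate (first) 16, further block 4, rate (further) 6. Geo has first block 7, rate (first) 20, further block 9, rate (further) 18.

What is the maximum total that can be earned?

608

Treat each block as its own option and order by rate: Phys/T1 25 > Stats/T1 23 > Geo/T1 20 > Geo/T2 18 > CS/T1 16 > Econ/T1 15 > Stats/T2 14 > Econ/T2 8 > Phys/T2 7 > CS/T2 6.
Phys/T1 (25): +9 ; 18 left.
Fill Stats T1 block (9 at 23) ; 9 left.
Geo/T1 (20): +7 ; 2 left.
Geo/T2: +2 of 9 at 18; pool empty.
Total = 25×9 + 23×9 + 20×7 + 18×2 = 608.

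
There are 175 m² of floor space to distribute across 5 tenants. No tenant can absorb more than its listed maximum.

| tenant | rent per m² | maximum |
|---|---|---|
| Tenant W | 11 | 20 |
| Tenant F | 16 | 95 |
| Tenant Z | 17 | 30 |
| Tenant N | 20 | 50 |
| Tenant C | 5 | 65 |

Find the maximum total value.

3030

Rank by rent per m²: Tenant N 20 > Tenant Z 17 > Tenant F 16 > Tenant W 11 > Tenant C 5.
Tenant N: +50 to 50 (cap) ; 125 left.
Tenant Z: +30 to 30 (cap) ; 95 left.
Give Tenant F 95 to hit its cap of 95 ; 0 left.
Total = 16×95 + 17×30 + 20×50 = 3030.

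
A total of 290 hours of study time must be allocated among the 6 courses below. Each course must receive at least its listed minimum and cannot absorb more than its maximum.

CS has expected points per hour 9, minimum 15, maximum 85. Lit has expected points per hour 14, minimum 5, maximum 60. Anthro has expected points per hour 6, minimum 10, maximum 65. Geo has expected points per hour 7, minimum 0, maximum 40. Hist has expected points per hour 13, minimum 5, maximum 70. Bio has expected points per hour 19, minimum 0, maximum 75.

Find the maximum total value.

3910

Meeting every minimum uses 15+5+10+0+5+0 = 35 hours, leaving 255.
Rank by expected points per hour: Bio 19 > Lit 14 > Hist 13 > CS 9 > Geo 7 > Anthro 6.
Give Bio 75 more to hit its cap of 75 ; 180 left.
Lit: +55 to 60 (cap) ; 125 left.
Give Hist 65 more to hit its cap of 70 ; 60 left.
CS: +60 (room for 70) → 75. Pool exhausted.
Total = 9×75 + 14×60 + 6×10 + 13×70 + 19×75 = 3910.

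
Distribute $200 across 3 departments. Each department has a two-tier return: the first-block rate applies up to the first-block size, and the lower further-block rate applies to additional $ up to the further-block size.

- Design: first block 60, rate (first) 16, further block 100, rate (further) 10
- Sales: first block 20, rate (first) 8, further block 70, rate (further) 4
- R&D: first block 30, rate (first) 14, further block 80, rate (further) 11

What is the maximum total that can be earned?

2560

Order all 6 blocks by rate: Design/tier1 16 > R&D/tier1 14 > R&D/tier2 11 > Design/tier2 10 > Sales/tier1 8 > Sales/tier2 4.
Fill Design tier1 block (60 at 16) — 140 left.
R&D tier1 at 14: fill all 30 — 110 left.
R&D tier2 at 11: fill all 80 — 30 left.
30 remain; put them into Design tier2 at 10.
Total = 16×60 + 14×30 + 11×80 + 10×30 = 2560.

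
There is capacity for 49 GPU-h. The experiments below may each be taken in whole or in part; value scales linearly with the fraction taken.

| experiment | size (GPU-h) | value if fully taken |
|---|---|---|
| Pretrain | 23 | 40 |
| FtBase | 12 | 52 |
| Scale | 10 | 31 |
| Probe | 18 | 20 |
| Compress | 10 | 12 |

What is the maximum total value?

127.8

Best value per unit of size first: FtBase 52/12≈4.33, Scale 31/10≈3.1, Pretrain 40/23≈1.74, Compress 12/10≈1.2, Probe 20/18≈1.11.
All 12 GPU-h of FtBase fit (value 52) → 37 remain.
Scale: take in full, 10 GPU-h for value 31 → 27 left.
All 23 GPU-h of Pretrain fit (value 40) → 4 remain.
Only 4 GPU-h remain; take 4/10 of Compress for value 12×4/10 = 4.8.
Total value = 127.8.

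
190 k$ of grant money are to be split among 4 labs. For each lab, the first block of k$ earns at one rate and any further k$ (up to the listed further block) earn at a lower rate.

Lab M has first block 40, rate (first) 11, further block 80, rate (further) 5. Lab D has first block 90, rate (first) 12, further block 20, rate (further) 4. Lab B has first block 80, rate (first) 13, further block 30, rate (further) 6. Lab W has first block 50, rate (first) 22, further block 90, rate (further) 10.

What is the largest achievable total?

Order all 8 blocks by rate: Lab W/first 22 > Lab B/first 13 > Lab D/first 12 > Lab M/first 11 > Lab W/second 10 > Lab B/second 6 > Lab M/second 5 > Lab D/second 4.
Fill Lab W first block (50 at 22) — 140 left.
Lab B/first (13): +80 — 60 left.
Lab D/first: +60 of 90 at 12; pool empty.
Total = 22×50 + 13×80 + 12×60 = 2860.

2860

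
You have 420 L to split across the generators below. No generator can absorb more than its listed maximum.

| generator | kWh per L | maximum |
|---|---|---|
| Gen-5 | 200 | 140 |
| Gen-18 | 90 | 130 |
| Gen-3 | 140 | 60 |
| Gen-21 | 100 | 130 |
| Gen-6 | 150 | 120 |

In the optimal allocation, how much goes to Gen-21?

Rank by kWh per L: Gen-5 200 > Gen-6 150 > Gen-3 140 > Gen-21 100 > Gen-18 90.
Gen-5 takes 140 to reach its cap of 140 — 280 left.
Gen-6: +120 to 120 (cap) — 160 left.
Gen-3 takes 60 to reach its cap of 60 — 100 left.
Gen-21 has room for 130 but only 100 remain, so it gets 100.

100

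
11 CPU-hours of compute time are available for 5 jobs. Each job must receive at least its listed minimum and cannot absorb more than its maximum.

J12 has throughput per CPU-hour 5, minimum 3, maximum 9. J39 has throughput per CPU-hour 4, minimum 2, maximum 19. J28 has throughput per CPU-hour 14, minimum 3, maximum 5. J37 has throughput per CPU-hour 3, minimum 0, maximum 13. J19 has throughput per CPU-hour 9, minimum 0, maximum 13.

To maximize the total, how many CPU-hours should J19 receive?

1

Meeting every minimum uses 3+2+3+0+0 = 8 CPU-hours, leaving 3.
Rank by throughput per CPU-hour: J28 14 > J19 9 > J12 5 > J39 4 > J37 3.
J28: +2 to 5 (cap) → 1 left.
J19: +1 (room for 13) → 1. Pool exhausted.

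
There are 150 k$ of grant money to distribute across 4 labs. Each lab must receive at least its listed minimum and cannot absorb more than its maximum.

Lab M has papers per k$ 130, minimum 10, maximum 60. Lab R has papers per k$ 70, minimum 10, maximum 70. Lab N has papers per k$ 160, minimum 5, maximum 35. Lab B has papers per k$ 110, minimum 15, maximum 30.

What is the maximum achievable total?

18450

Meeting every minimum uses 10+10+5+15 = 40 k$, leaving 110.
Highest papers per k$ first: Lab N 160 > Lab M 130 > Lab B 110 > Lab R 70.
Give Lab N 30 more to hit its cap of 35 ; 80 left.
Lab M: +50 to 60 (cap) ; 30 left.
Lab B takes 15 more to reach its cap of 30 ; 15 left.
Lab R has room for 60 more but only 15 remain, so it gets 25.
Total = 130×60 + 70×25 + 160×35 + 110×30 = 18450.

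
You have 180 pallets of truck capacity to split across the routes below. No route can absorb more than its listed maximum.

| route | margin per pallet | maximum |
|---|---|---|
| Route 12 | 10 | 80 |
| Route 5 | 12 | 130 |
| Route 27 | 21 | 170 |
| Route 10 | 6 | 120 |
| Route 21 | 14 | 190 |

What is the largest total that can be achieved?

Highest margin per pallet first: Route 27 21 > Route 21 14 > Route 5 12 > Route 12 10 > Route 10 6.
Give Route 27 170 to hit its cap of 170 — 10 left.
Route 21 has room for 190 but only 10 remain, so it gets 10.
Total = 21×170 + 14×10 = 3710.

3710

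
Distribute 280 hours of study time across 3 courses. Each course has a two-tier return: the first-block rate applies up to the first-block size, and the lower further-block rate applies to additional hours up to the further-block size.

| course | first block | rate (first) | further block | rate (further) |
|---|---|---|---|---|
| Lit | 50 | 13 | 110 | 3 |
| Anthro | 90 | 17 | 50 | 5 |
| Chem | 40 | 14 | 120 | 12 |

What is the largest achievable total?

3940

Rank every tier by rate: Anthro/first 17 > Chem/first 14 > Lit/first 13 > Chem/second 12 > Anthro/second 5 > Lit/second 3.
Anthro first at 17: fill all 90 — 190 left.
Chem/first (14): +40 — 150 left.
Fill Lit first block (50 at 13) — 100 left.
100 remain; put them into Chem second at 12.
Total = 17×90 + 14×40 + 13×50 + 12×100 = 3940.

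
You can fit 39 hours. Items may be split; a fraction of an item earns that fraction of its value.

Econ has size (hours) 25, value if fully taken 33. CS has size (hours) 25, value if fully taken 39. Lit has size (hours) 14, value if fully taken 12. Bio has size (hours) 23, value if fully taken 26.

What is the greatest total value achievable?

Sort by value density: CS 39/25≈1.56, Econ 33/25≈1.32, Bio 26/23≈1.13, Lit 12/14≈0.857.
All 25 hours of CS fit (value 39) — 14 remain.
14 hours left: a 14/25 share of Econ gives 33×14/25 = 18.48.
Total value = 57.48.

57.48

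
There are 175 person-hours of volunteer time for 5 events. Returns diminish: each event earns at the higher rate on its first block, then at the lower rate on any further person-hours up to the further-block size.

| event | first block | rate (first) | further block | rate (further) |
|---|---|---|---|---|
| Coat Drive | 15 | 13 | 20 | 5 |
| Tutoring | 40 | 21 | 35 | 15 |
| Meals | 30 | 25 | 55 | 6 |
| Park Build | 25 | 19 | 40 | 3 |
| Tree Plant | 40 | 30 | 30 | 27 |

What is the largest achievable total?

Order all 10 blocks by rate: Tree Plant/tier1 30 > Tree Plant/tier2 27 > Meals/tier1 25 > Tutoring/tier1 21 > Park Build/tier1 19 > Tutoring/tier2 15 > Coat Drive/tier1 13 > Meals/tier2 6 > Coat Drive/tier2 5 > Park Build/tier2 3.
Tree Plant tier1 at 30: fill all 40 — 135 left.
Fill Tree Plant tier2 block (30 at 27) — 105 left.
Fill Meals tier1 block (30 at 25) — 75 left.
Fill Tutoring tier1 block (40 at 21) — 35 left.
Park Build tier1 at 19: fill all 25 — 10 left.
10 remain; put them into Tutoring tier2 at 15.
Total = 30×40 + 27×30 + 25×30 + 21×40 + 19×25 + 15×10 = 4225.

4225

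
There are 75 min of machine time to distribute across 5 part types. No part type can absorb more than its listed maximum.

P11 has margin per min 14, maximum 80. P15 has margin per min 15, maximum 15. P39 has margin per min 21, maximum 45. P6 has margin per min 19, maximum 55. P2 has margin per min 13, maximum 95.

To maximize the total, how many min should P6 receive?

Rank by margin per min: P39 21 > P6 19 > P15 15 > P11 14 > P2 13.
P39: +45 to 45 (cap) ; 30 left.
Only 30 left; P6 takes them to reach 30.

30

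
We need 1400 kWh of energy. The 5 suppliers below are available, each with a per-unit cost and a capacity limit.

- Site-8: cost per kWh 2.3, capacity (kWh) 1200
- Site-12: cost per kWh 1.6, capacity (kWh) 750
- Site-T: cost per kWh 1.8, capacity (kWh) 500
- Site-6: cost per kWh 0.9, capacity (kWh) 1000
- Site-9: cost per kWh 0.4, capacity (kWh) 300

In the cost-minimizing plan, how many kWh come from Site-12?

100

Cheapest first:
Site-9 (0.4): use full 300 ; 1100 kWh to go.
Site-6 at 0.9: take all 1000 kWh ; 100 still needed.
Site-12 (1.6): take the remaining 100 ; done.
Site-T, Site-8: unused.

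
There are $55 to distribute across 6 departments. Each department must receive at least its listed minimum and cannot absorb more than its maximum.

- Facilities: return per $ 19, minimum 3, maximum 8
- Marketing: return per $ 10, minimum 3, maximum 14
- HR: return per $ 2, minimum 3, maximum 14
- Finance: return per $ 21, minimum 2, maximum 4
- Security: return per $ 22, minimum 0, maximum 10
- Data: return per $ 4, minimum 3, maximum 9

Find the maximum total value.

652

Meeting every minimum uses 3+3+3+2+0+3 = 14 $, leaving 41.
Rank by return per $: Security 22 > Finance 21 > Facilities 19 > Marketing 10 > Data 4 > HR 2.
Give Security 10 more to hit its cap of 10 → 31 left.
Give Finance 2 more to hit its cap of 4 → 29 left.
Facilities: +5 to 8 (cap) → 24 left.
Give Marketing 11 more to hit its cap of 14 → 13 left.
Data takes 6 more to reach its cap of 9 → 7 left.
HR has room for 11 more but only 7 remain, so it gets 10.
Total = 19×8 + 10×14 + 2×10 + 21×4 + 22×10 + 4×9 = 652.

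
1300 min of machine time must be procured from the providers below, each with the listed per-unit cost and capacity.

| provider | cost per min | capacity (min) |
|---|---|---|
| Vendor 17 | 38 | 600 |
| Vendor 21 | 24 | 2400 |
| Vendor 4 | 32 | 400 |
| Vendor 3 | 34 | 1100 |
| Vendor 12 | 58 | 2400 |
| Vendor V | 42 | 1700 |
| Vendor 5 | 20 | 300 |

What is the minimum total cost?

Fill from the cheapest provider first.
Vendor 5 at 20: take all 300 min ; 1000 still needed.
Vendor 21 at 24: take 1000 of its 2400 ; requirement met.
Vendor 4, Vendor 3, Vendor 17, Vendor V, Vendor 12: unused.
Cost = 300×20 + 1000×24 = 30000.

30000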